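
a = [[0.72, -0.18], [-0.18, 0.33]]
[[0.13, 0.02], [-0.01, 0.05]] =a@[[0.2, 0.08], [0.08, 0.21]]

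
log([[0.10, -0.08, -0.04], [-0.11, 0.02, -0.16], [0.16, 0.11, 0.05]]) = [[-1.96, -0.38, -0.62],[0.08, -2.13, -1.42],[1.26, 1.28, -1.42]]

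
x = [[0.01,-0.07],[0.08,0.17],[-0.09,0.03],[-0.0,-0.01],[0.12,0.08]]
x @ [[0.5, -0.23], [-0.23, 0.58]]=[[0.02, -0.04], [0.00, 0.08], [-0.05, 0.04], [0.00, -0.01], [0.04, 0.02]]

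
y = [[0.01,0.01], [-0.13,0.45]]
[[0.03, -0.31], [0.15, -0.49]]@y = [[0.04, -0.14], [0.07, -0.22]]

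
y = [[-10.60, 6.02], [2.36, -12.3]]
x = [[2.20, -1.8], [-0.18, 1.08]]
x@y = [[-27.57, 35.38],[4.46, -14.37]]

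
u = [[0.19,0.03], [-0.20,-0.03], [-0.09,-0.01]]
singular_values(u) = [0.29, 0.0]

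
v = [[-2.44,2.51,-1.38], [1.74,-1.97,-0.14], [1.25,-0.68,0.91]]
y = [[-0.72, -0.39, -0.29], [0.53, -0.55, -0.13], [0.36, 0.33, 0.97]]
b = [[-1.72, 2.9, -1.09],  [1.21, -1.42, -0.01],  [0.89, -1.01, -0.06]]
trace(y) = -0.30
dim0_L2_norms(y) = [0.96, 0.75, 1.02]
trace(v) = -3.50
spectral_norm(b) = 4.16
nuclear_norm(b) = 4.88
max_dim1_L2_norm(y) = 1.09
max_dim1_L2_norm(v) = 3.76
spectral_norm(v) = 4.76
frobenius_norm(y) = 1.59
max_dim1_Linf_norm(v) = 2.51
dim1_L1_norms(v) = [6.33, 3.85, 2.84]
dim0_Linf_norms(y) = [0.72, 0.55, 0.97]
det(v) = -1.57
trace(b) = -3.20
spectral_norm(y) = 1.29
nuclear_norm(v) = 6.16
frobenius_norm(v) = 4.89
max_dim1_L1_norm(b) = 5.71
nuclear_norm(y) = 2.55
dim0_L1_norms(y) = [1.61, 1.27, 1.39]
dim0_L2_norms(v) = [3.25, 3.26, 1.66]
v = b + y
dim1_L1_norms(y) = [1.4, 1.21, 1.66]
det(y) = 0.46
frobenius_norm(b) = 4.23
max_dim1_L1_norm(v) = 6.33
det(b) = 0.01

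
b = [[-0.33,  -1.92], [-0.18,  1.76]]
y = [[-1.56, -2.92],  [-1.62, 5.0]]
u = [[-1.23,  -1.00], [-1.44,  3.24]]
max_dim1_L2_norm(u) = 3.55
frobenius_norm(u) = 3.88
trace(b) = 1.43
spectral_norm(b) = 2.61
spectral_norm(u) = 3.58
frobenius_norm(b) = 2.63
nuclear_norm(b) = 2.96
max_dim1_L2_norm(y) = 5.26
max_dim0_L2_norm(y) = 5.79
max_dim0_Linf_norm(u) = 3.24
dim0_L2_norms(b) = [0.38, 2.6]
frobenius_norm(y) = 6.21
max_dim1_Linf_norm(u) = 3.24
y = b + u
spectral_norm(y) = 5.83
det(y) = -12.53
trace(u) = 2.01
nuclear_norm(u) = 5.09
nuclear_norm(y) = 7.98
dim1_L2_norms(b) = [1.95, 1.77]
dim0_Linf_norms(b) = [0.33, 1.92]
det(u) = -5.43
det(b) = -0.93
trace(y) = 3.44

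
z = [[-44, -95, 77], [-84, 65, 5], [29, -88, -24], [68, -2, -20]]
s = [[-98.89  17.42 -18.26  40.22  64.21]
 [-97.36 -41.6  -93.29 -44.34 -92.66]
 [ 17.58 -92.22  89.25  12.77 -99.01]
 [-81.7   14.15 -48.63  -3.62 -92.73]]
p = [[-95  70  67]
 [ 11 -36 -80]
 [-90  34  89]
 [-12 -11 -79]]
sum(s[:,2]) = -70.93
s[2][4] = -99.01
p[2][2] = 89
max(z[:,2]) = 77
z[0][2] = 77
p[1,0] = 11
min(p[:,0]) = -95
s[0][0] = -98.89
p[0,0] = -95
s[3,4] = -92.73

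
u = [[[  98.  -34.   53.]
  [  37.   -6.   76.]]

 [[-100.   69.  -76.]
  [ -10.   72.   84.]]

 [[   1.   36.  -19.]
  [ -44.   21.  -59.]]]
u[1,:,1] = [69.0, 72.0]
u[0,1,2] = 76.0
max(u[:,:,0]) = 98.0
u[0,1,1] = -6.0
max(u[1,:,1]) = 72.0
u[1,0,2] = -76.0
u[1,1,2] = 84.0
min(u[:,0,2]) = -76.0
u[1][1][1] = 72.0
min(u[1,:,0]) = -100.0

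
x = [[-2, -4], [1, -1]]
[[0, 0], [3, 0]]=x @ [[2, 0], [-1, 0]]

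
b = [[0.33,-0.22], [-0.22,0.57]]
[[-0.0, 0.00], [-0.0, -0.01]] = b @ [[-0.01, 0.00], [-0.01, -0.02]]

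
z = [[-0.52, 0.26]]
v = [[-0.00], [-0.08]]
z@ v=[[-0.02]]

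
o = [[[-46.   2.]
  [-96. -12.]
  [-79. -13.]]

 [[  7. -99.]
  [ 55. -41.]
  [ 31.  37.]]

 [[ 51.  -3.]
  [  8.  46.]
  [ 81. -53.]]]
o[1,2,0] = 31.0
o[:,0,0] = [-46.0, 7.0, 51.0]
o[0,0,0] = -46.0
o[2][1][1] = 46.0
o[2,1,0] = 8.0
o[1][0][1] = -99.0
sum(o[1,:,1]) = -103.0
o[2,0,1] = -3.0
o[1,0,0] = 7.0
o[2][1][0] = 8.0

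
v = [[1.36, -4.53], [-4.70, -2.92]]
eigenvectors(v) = [[0.84,0.53], [-0.55,0.85]]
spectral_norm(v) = 5.87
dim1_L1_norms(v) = [5.89, 7.62]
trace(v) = -1.56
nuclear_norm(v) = 10.17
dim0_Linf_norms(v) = [4.7, 4.53]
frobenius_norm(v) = 7.28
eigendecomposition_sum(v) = [[3.06, -1.92], [-1.99, 1.25]] + [[-1.70, -2.61], [-2.71, -4.17]]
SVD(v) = [[0.49, 0.87], [0.87, -0.49]] @ diag([5.871642903439631, 4.30240742079211]) @ [[-0.58, -0.81], [0.81, -0.58]]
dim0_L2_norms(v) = [4.89, 5.39]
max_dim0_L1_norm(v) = 7.45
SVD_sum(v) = [[-1.68,-2.35], [-2.98,-4.15]] + [[3.04,-2.18], [-1.72,1.23]]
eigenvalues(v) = [4.31, -5.87]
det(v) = -25.26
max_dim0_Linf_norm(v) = 4.7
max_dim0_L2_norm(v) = 5.39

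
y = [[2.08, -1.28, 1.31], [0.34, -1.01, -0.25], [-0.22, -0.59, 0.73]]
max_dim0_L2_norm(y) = 2.12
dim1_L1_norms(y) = [4.67, 1.6, 1.54]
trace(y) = 1.80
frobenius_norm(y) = 3.13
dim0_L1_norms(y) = [2.64, 2.88, 2.29]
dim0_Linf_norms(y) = [2.08, 1.28, 1.31]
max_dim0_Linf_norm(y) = 2.08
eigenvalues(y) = [(1.41+0.36j), (1.41-0.36j), (-1.02+0j)]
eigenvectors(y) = [[(-0.91+0j),(-0.91-0j),0.23+0.00j], [-0.15+0.04j,(-0.15-0.04j),0.91+0.00j], [0.32-0.21j,(0.32+0.21j),0.34+0.00j]]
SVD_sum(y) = [[1.94,  -1.5,  1.26], [0.47,  -0.36,  0.31], [0.35,  -0.27,  0.23]] + [[0.09, 0.21, 0.10],[-0.30, -0.68, -0.34],[-0.1, -0.22, -0.11]] + [[0.04, 0.01, -0.06], [0.17, 0.03, -0.22], [-0.47, -0.09, 0.61]]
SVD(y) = [[-0.96, -0.28, 0.09], [-0.23, 0.91, 0.34], [-0.17, 0.30, -0.94]] @ diag([2.8836115258441883, 0.8959184216743891, 0.8310323397576194]) @ [[-0.70, 0.54, -0.46], [-0.37, -0.83, -0.41], [0.61, 0.12, -0.79]]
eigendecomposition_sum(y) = [[(1.03-1j), (-0.52+1.29j), 0.68-2.78j], [0.12-0.22j, -0.02+0.24j, -0.02-0.50j], [(-0.13+0.59j), (-0.12-0.57j), 0.40+1.12j]] + [[1.03+1.00j,(-0.52-1.29j),(0.68+2.78j)],[(0.12+0.22j),(-0.02-0.24j),-0.02+0.50j],[-0.13-0.59j,(-0.12+0.57j),(0.4-1.12j)]] + [[0.02-0.00j, -0.25+0.00j, -0.05-0.00j], [0.09-0.00j, -0.96+0.00j, (-0.21-0j)], [(0.03-0j), (-0.36+0j), (-0.08-0j)]]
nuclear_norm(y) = 4.61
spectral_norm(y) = 2.88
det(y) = -2.15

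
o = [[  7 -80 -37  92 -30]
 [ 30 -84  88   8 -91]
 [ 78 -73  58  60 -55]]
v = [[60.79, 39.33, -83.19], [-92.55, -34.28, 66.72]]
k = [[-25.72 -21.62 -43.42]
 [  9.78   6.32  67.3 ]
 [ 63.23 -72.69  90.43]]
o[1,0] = 30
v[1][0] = -92.55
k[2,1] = -72.69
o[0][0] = 7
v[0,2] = -83.19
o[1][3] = 8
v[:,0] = [60.79, -92.55]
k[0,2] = -43.42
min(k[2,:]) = -72.69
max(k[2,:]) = 90.43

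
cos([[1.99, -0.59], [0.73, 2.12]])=[[-0.51, 0.56],  [-0.69, -0.63]]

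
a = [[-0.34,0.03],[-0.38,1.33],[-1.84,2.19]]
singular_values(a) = [3.14, 0.58]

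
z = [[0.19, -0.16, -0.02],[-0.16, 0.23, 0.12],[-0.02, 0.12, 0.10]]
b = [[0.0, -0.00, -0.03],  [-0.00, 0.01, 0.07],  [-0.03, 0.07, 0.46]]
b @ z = [[0.0,-0.0,-0.00], [-0.00,0.01,0.01], [-0.03,0.08,0.06]]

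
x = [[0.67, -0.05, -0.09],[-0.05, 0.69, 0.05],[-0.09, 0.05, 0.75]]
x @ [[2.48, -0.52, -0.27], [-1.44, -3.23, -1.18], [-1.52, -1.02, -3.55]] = [[1.87, -0.1, 0.20],[-1.19, -2.25, -0.98],[-1.44, -0.88, -2.7]]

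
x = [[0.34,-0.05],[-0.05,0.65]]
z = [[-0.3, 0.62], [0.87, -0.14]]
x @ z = [[-0.15,0.22], [0.58,-0.12]]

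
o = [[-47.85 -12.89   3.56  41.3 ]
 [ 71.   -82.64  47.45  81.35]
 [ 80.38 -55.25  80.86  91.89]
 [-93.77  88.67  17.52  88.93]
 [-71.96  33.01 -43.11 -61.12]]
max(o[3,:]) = 88.93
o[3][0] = -93.77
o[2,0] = 80.38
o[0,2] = 3.56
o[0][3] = 41.3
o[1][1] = -82.64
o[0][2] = 3.56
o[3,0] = -93.77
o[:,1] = [-12.89, -82.64, -55.25, 88.67, 33.01]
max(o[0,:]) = 41.3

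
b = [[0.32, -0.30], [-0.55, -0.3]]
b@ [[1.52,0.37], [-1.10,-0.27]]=[[0.82, 0.20], [-0.51, -0.12]]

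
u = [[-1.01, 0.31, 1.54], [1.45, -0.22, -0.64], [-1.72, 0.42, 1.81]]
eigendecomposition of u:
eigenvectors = [[0.14+0.49j, 0.14-0.49j, 0.12+0.00j],[0.69+0.00j, 0.69-0.00j, (0.99+0j)],[-0.22+0.47j, (-0.22-0.47j), -0.12+0.00j]]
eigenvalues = [(0.27+0.61j), (0.27-0.61j), (0.03+0j)]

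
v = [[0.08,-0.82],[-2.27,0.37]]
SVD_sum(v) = [[0.23, -0.05],  [-2.25, 0.45]] + [[-0.15, -0.77], [-0.02, -0.08]]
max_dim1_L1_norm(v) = 2.64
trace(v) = 0.45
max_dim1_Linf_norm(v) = 2.27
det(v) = -1.83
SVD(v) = [[-0.10, 0.99], [0.99, 0.10]] @ diag([2.3109006123544296, 0.7926779672855319]) @ [[-0.98, 0.2],[-0.20, -0.98]]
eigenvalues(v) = [-1.15, 1.6]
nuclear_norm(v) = 3.10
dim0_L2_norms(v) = [2.27, 0.9]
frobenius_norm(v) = 2.44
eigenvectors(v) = [[-0.56, 0.48], [-0.83, -0.88]]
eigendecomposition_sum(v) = [[-0.63, -0.34],[-0.95, -0.51]] + [[0.71, -0.48],  [-1.32, 0.88]]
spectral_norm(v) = 2.31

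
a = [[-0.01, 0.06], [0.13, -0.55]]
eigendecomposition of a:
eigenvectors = [[0.97, -0.11], [0.23, 0.99]]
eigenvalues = [0.0, -0.56]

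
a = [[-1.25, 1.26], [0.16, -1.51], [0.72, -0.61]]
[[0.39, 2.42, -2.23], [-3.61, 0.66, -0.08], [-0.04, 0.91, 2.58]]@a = [[-1.71, -1.80],[4.56, -5.5],[2.05, -3.0]]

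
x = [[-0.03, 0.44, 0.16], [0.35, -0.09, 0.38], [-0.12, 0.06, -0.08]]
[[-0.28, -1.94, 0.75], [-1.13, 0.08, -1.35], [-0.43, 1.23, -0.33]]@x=[[-0.76, 0.1, -0.84], [0.22, -0.59, -0.04], [0.48, -0.32, 0.42]]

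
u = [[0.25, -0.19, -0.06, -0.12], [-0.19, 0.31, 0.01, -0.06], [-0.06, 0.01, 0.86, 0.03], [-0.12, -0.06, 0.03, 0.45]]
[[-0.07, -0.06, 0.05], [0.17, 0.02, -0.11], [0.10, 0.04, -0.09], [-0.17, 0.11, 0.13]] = u@ [[-0.07, -0.08, 0.22], [0.44, 0.07, -0.14], [0.12, 0.03, -0.1], [-0.34, 0.24, 0.34]]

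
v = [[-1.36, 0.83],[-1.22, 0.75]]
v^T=[[-1.36, -1.22], [0.83, 0.75]]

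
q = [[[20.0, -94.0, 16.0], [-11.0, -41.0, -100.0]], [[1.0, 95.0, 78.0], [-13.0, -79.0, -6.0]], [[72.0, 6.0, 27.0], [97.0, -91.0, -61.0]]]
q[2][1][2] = -61.0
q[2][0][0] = 72.0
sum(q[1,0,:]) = 174.0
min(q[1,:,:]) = -79.0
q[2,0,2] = 27.0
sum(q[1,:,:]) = 76.0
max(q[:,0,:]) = 95.0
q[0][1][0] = -11.0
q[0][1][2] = -100.0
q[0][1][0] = -11.0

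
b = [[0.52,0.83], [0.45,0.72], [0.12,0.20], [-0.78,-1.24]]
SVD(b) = [[-0.50,-0.10], [-0.43,-0.26], [-0.12,-0.89], [0.74,-0.36]] @ diag([1.969917008918271, 0.005194032584740245]) @ [[-0.53, -0.85], [0.85, -0.53]]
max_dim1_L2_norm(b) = 1.46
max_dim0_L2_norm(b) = 1.67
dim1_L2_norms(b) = [0.98, 0.85, 0.23, 1.46]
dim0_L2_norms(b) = [1.05, 1.67]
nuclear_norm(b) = 1.98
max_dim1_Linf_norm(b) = 1.24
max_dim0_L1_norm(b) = 2.99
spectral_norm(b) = 1.97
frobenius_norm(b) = 1.97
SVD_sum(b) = [[0.52,  0.83],[0.45,  0.72],[0.12,  0.20],[-0.78,  -1.24]] + [[-0.00,0.00], [-0.0,0.0], [-0.0,0.0], [-0.0,0.0]]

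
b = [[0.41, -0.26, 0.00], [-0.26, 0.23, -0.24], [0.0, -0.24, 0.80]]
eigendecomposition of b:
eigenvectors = [[-0.52, 0.83, 0.21], [-0.82, -0.41, -0.40], [-0.24, -0.38, 0.89]]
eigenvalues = [-0.0, 0.54, 0.91]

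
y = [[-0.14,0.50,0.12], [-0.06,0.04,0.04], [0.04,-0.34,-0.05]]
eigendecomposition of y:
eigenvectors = [[(-0.82+0j), -0.82-0.00j, -0.53+0.00j], [(-0.21-0.23j), -0.21+0.23j, (0.06+0j)], [(0.41-0.26j), 0.41+0.26j, -0.85+0.00j]]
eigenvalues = [(-0.07+0.18j), (-0.07-0.18j), (-0+0j)]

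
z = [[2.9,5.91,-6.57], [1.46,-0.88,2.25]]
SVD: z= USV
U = [[-0.98, 0.19], [0.19, 0.98]]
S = [9.46, 2.22]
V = [[-0.27,-0.63,0.73],[0.89,0.12,0.43]]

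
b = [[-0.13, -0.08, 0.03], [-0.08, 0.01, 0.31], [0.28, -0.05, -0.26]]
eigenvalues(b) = [(-0.35+0j), (-0.02+0.14j), (-0.02-0.14j)]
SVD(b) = [[-0.20, 0.62, 0.76], [-0.61, -0.68, 0.41], [0.77, -0.38, 0.51]] @ diag([0.49011797174480354, 0.16718261594432637, 0.08446506200063988]) @ [[0.59, -0.06, -0.80], [-0.79, -0.23, -0.57], [0.15, -0.97, 0.18]]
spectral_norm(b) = 0.49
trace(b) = -0.38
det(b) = -0.01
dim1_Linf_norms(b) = [0.13, 0.31, 0.28]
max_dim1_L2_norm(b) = 0.39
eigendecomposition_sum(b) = [[(-0.13-0j), -0.02+0.00j, (0.09+0j)], [(-0.25-0j), (-0.03+0j), (0.19+0j)], [(0.26+0j), 0.03-0.00j, -0.19-0.00j]] + [[-0.00+0.04j, -0.03-0.01j, (-0.03+0.02j)],[(0.09-0.04j), 0.02+0.07j, 0.06+0.04j],[(0.01+0.05j), -0.04+0.00j, -0.03+0.03j]] + [[(-0-0.04j), (-0.03+0.01j), -0.03-0.02j], [(0.09+0.04j), 0.02-0.07j, (0.06-0.04j)], [(0.01-0.05j), -0.04-0.00j, -0.03-0.03j]]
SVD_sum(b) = [[-0.06, 0.01, 0.08], [-0.18, 0.02, 0.24], [0.22, -0.02, -0.30]] + [[-0.08, -0.02, -0.06], [0.09, 0.03, 0.06], [0.05, 0.01, 0.04]] + [[0.01,  -0.06,  0.01],[0.01,  -0.03,  0.01],[0.01,  -0.04,  0.01]]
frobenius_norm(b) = 0.52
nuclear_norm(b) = 0.74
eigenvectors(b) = [[(-0.33+0j), (-0.18+0.34j), -0.18-0.34j], [(-0.66+0j), 0.80+0.00j, 0.80-0.00j], [(0.68+0j), (-0.11+0.45j), -0.11-0.45j]]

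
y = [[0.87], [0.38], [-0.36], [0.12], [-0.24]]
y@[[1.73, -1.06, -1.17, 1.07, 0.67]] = [[1.51, -0.92, -1.02, 0.93, 0.58], [0.66, -0.4, -0.44, 0.41, 0.25], [-0.62, 0.38, 0.42, -0.39, -0.24], [0.21, -0.13, -0.14, 0.13, 0.08], [-0.42, 0.25, 0.28, -0.26, -0.16]]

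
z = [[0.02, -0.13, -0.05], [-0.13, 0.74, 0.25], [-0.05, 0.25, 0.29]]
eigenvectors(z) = [[0.16, -0.99, 0.04], [-0.90, -0.16, -0.4], [-0.4, -0.03, 0.92]]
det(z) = -0.00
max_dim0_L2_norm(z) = 0.79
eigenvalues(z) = [0.87, -0.0, 0.18]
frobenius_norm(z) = 0.89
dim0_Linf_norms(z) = [0.13, 0.74, 0.29]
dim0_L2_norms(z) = [0.14, 0.79, 0.39]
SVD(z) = [[-0.16, 0.04, 0.99], [0.9, -0.40, 0.16], [0.40, 0.92, 0.03]] @ diag([0.8739983200042707, 0.17893664413752292, 0.0029349641417937855]) @ [[-0.16, 0.9, 0.4], [0.04, -0.40, 0.92], [-0.99, -0.16, -0.03]]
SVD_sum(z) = [[0.02, -0.13, -0.06], [-0.13, 0.71, 0.32], [-0.06, 0.32, 0.14]] + [[0.0,-0.00,0.01],  [-0.00,0.03,-0.07],  [0.01,-0.07,0.15]] + [[-0.00, -0.00, -0.00],[-0.0, -0.0, -0.0],[-0.0, -0.00, -0.00]]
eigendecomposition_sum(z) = [[0.02, -0.13, -0.06], [-0.13, 0.71, 0.32], [-0.06, 0.32, 0.14]] + [[-0.0, -0.0, -0.00], [-0.00, -0.0, -0.00], [-0.0, -0.0, -0.0]] + [[0.00, -0.00, 0.01], [-0.0, 0.03, -0.07], [0.01, -0.07, 0.15]]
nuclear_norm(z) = 1.06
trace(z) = 1.05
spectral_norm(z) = 0.87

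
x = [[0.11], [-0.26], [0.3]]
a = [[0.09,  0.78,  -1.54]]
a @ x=[[-0.65]]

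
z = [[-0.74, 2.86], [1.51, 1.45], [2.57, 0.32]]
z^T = [[-0.74,1.51,2.57], [2.86,1.45,0.32]]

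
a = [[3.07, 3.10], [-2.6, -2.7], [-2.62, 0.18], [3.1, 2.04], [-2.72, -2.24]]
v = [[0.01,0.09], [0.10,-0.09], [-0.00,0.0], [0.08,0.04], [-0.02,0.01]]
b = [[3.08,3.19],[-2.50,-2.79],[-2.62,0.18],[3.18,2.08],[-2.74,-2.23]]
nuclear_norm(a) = 9.84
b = v + a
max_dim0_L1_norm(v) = 0.23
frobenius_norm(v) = 0.19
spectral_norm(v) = 0.15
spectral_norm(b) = 7.97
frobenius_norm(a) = 8.13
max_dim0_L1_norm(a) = 14.11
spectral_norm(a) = 7.90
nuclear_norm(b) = 9.97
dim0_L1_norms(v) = [0.21, 0.23]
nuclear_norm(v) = 0.26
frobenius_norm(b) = 8.22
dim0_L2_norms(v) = [0.13, 0.13]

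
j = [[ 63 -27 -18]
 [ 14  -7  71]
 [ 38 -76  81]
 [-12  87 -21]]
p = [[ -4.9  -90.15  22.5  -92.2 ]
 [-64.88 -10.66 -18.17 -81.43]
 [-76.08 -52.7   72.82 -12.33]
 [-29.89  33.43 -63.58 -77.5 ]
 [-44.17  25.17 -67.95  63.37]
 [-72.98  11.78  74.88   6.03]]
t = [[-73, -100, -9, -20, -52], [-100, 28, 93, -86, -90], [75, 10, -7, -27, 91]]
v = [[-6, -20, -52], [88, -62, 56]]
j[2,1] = -76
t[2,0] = 75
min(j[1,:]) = -7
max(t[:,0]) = 75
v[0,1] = -20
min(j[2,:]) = -76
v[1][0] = 88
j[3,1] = 87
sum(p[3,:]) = -137.54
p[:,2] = [22.5, -18.17, 72.82, -63.58, -67.95, 74.88]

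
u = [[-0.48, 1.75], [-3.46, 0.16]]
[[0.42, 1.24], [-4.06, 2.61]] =u @ [[1.2,-0.73], [0.57,0.51]]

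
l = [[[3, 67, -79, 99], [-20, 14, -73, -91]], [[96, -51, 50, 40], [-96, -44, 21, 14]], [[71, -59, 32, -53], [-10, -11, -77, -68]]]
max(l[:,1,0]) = -10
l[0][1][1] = 14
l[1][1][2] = 21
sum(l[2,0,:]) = -9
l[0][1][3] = -91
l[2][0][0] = 71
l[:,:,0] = [[3, -20], [96, -96], [71, -10]]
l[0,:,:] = [[3, 67, -79, 99], [-20, 14, -73, -91]]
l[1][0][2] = 50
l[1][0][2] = 50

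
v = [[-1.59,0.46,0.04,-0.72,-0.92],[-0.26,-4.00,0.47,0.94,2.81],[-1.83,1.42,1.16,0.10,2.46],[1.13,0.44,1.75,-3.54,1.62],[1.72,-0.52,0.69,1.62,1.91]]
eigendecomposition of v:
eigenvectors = [[(0.1+0j), -0.19+0.13j, -0.19-0.13j, (0.19+0j), (-0.04+0j)], [-0.27+0.00j, 0.25-0.08j, 0.25+0.08j, -0.37+0.00j, (-0.67+0j)], [(-0.78+0j), -0.76+0.00j, (-0.76-0j), 0.38+0.00j, 0.13+0.00j], [(-0.31+0j), (-0.27+0.09j), -0.27-0.09j, (0.74+0j), -0.72+0.00j], [(-0.47+0j), 0.46-0.04j, 0.46+0.04j, (-0.37+0j), (0.14+0j)]]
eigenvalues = [(3.43+0j), (-1.2+0.58j), (-1.2-0.58j), (-3.39+0j), (-3.69+0j)]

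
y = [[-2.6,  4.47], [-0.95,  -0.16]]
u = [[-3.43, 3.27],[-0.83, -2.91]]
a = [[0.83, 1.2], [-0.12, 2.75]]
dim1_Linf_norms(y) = [4.47, 0.95]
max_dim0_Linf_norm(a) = 2.75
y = a + u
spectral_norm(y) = 5.18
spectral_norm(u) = 5.02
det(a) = 2.43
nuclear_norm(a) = 3.82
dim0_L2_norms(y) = [2.77, 4.47]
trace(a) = 3.58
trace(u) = -6.34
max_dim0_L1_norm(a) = 3.95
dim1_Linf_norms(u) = [3.43, 2.91]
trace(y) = -2.76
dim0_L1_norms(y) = [3.55, 4.63]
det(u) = 12.70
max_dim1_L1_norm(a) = 2.87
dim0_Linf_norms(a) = [0.83, 2.75]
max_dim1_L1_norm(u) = 6.7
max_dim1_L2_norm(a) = 2.75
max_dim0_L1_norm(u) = 6.18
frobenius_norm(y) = 5.26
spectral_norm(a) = 3.01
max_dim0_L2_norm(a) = 3.0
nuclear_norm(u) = 7.55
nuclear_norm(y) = 6.08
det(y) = 4.66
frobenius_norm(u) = 5.62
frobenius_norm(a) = 3.12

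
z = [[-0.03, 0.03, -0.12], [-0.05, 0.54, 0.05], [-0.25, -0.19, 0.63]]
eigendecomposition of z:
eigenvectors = [[(0.94+0j), (0.15-0j), 0.15+0.00j],[(0.05+0j), -0.30+0.37j, (-0.3-0.37j)],[0.35+0.00j, (-0.86+0j), -0.86-0.00j]]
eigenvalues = [(-0.07+0j), (0.61+0.08j), (0.61-0.08j)]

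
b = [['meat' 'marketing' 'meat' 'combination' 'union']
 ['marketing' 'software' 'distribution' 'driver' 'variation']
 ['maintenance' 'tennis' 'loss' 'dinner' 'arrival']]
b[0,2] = 'meat'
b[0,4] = 'union'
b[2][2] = 'loss'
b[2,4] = 'arrival'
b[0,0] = 'meat'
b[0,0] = 'meat'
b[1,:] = ['marketing', 'software', 'distribution', 'driver', 'variation']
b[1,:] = ['marketing', 'software', 'distribution', 'driver', 'variation']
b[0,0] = 'meat'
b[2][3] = 'dinner'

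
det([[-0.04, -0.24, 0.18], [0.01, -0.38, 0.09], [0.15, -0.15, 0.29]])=0.011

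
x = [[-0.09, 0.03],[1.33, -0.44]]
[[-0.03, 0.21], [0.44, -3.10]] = x @[[1.05,  -2.03], [2.18,  0.92]]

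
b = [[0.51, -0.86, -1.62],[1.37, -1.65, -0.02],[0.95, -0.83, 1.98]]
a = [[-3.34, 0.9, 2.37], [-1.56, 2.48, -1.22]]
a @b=[[1.78, -0.58, 10.09], [1.44, -1.74, 0.06]]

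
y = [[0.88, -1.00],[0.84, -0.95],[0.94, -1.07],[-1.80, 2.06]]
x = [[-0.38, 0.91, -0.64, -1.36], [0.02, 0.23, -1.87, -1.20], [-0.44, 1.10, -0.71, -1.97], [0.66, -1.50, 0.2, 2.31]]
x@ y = [[2.28, -2.60], [0.61, -0.71], [3.42, -3.90], [-4.65, 5.31]]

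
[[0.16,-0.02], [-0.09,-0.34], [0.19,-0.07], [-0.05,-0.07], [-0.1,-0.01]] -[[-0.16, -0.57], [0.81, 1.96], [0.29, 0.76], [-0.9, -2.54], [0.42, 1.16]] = [[0.32, 0.55], [-0.9, -2.3], [-0.10, -0.83], [0.85, 2.47], [-0.52, -1.17]]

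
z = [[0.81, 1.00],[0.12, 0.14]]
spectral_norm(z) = 1.30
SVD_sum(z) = [[0.81, 1.00],[0.12, 0.14]] + [[-0.00,0.00],  [0.00,-0.00]]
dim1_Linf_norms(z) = [1.0, 0.14]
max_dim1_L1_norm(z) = 1.81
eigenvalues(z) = [0.96, -0.01]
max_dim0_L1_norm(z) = 1.14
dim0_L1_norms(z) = [0.93, 1.14]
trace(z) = 0.95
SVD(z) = [[-0.99, -0.14], [-0.14, 0.99]] @ diag([1.300028548141957, 0.005076811589586174]) @ [[-0.63,-0.78], [0.78,-0.63]]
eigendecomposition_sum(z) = [[0.81, 0.99], [0.12, 0.15]] + [[-0.00, 0.01], [0.0, -0.01]]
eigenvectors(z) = [[0.99, -0.77], [0.15, 0.63]]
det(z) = -0.01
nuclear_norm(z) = 1.31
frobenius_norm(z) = 1.30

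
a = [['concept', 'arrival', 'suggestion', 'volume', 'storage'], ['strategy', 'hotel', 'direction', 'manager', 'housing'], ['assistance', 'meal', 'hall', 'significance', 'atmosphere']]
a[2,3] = 'significance'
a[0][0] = 'concept'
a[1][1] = 'hotel'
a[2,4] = 'atmosphere'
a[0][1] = 'arrival'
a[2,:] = ['assistance', 'meal', 'hall', 'significance', 'atmosphere']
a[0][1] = 'arrival'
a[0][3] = 'volume'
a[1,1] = 'hotel'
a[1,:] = ['strategy', 'hotel', 'direction', 'manager', 'housing']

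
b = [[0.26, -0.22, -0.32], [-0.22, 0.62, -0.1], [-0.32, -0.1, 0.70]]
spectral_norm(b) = 0.87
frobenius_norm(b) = 1.12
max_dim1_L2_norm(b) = 0.78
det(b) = -0.00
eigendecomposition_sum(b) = [[-0.00, -0.0, -0.0], [-0.00, -0.0, -0.0], [-0.00, -0.00, -0.00]] + [[0.21,-0.03,-0.37],[-0.03,0.01,0.06],[-0.37,0.06,0.66]] + [[0.06, -0.19, 0.05], [-0.19, 0.61, -0.16], [0.05, -0.16, 0.04]]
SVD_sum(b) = [[0.21, -0.03, -0.37],[-0.03, 0.01, 0.06],[-0.37, 0.06, 0.66]] + [[0.06,-0.19,0.05], [-0.19,0.61,-0.16], [0.05,-0.16,0.04]] + [[-0.00, -0.0, -0.0], [-0.00, -0.0, -0.00], [-0.00, -0.0, -0.0]]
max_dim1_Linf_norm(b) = 0.7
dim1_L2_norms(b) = [0.47, 0.67, 0.78]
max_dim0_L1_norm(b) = 1.12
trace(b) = 1.58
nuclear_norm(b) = 1.58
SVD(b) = [[-0.49, 0.28, 0.83], [0.08, -0.93, 0.36], [0.87, 0.24, 0.43]] @ diag([0.8694392772589175, 0.7125107301861884, 0.0019500074451059026]) @ [[-0.49, 0.08, 0.87], [0.28, -0.93, 0.24], [-0.83, -0.36, -0.43]]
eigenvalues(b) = [-0.0, 0.87, 0.71]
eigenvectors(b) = [[0.83, 0.49, 0.28],  [0.36, -0.08, -0.93],  [0.43, -0.87, 0.24]]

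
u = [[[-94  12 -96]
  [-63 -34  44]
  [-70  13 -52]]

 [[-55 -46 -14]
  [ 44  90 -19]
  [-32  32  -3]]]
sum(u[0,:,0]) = -227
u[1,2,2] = -3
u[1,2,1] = 32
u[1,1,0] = 44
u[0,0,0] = -94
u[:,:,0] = [[-94, -63, -70], [-55, 44, -32]]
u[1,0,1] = -46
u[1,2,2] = -3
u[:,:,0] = [[-94, -63, -70], [-55, 44, -32]]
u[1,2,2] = -3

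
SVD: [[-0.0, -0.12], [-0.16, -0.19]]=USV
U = [[-0.37,-0.93], [-0.93,0.37]]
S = [0.27, 0.07]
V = [[0.56,  0.83], [-0.83,  0.56]]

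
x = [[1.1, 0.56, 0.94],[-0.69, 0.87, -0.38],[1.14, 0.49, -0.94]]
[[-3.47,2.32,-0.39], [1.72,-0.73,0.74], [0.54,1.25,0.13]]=x@ [[-1.31, 1.36, -0.33],[-0.00, 0.49, 0.46],[-2.16, 0.58, -0.30]]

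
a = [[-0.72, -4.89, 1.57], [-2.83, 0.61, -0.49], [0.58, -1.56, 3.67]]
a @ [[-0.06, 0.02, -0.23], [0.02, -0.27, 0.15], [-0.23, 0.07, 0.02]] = [[-0.42, 1.42, -0.54], [0.29, -0.26, 0.73], [-0.91, 0.69, -0.29]]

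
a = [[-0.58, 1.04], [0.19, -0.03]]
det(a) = -0.18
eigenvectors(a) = [[-0.97, -0.79],[0.23, -0.61]]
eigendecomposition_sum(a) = [[-0.63, 0.82], [0.15, -0.2]] + [[0.05, 0.22], [0.04, 0.17]]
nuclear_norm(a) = 1.35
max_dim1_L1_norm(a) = 1.62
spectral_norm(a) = 1.20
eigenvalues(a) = [-0.83, 0.22]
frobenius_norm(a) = 1.21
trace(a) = -0.61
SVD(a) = [[-0.99, 0.1], [0.1, 0.99]] @ diag([1.1967995681241095, 0.15056823615206474]) @ [[0.5, -0.87], [0.87, 0.50]]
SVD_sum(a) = [[-0.59, 1.03],[0.06, -0.10]] + [[0.01, 0.01],[0.13, 0.07]]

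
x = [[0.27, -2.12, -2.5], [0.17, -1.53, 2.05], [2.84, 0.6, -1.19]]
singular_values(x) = [3.77, 2.85, 2.21]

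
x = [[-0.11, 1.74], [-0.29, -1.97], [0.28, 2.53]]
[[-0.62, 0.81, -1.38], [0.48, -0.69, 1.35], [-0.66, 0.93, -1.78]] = x @ [[0.53, -0.55, 0.5], [-0.32, 0.43, -0.76]]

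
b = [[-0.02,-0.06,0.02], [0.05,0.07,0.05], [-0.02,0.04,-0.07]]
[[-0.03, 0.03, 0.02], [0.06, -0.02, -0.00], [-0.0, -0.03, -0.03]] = b@[[0.08,  -0.2,  0.38],[0.56,  -0.33,  -0.40],[0.31,  0.33,  0.14]]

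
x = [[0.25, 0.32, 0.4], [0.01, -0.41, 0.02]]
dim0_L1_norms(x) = [0.26, 0.73, 0.42]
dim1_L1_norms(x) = [0.97, 0.44]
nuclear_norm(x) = 0.95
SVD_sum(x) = [[0.19, 0.42, 0.30], [-0.10, -0.23, -0.16]] + [[0.06, -0.10, 0.10], [0.11, -0.18, 0.18]]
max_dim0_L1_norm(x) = 0.73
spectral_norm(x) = 0.62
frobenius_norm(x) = 0.70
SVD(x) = [[-0.88,0.48], [0.48,0.88]] @ diag([0.6249329655922093, 0.3208719191766812]) @ [[-0.34,-0.76,-0.55], [0.4,-0.65,0.65]]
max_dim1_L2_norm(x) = 0.57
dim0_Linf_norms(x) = [0.25, 0.41, 0.4]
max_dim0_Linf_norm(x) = 0.41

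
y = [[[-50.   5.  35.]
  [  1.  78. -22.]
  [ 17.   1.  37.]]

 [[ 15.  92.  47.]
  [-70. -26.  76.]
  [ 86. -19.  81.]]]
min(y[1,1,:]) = -70.0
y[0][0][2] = 35.0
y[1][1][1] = -26.0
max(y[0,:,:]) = 78.0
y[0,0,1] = 5.0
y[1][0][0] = 15.0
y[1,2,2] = 81.0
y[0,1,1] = 78.0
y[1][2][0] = 86.0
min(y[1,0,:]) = 15.0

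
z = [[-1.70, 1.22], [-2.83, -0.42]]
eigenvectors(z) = [[(-0.19+0.52j), (-0.19-0.52j)],[-0.84+0.00j, -0.84-0.00j]]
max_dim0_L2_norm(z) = 3.3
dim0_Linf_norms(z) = [2.83, 1.22]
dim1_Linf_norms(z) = [1.7, 2.83]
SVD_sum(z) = [[-1.80, 0.17], [-2.77, 0.26]] + [[0.1,1.05], [-0.06,-0.68]]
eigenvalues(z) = [(-1.06+1.74j), (-1.06-1.74j)]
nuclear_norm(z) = 4.57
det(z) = 4.17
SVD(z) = [[-0.55, -0.84], [-0.84, 0.55]] @ diag([3.3140653262172144, 1.257247395529133]) @ [[1.0, -0.09], [-0.09, -1.00]]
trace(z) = -2.12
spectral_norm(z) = 3.31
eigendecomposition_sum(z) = [[-0.85+0.68j, (0.61+0.37j)],[(-1.42-0.86j), -0.21+1.07j]] + [[(-0.85-0.68j), (0.61-0.37j)], [-1.42+0.86j, -0.21-1.07j]]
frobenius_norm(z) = 3.54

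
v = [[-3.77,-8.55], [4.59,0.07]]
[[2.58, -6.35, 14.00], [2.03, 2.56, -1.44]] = v @ [[0.45, 0.55, -0.29], [-0.5, 0.5, -1.51]]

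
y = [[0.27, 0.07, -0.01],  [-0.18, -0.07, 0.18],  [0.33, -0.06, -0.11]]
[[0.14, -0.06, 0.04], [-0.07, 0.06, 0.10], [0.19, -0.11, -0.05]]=y@ [[0.58, -0.25, 0.12],[-0.25, 0.16, 0.15],[0.12, 0.15, 0.72]]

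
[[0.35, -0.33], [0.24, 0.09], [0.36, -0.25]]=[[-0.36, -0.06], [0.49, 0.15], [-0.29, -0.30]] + [[0.71, -0.27], [-0.25, -0.06], [0.65, 0.05]]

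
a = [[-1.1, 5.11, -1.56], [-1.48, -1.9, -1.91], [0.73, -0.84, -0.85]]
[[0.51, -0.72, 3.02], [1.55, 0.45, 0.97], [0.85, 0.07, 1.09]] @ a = [[2.71, 1.44, -1.99],[-1.66, 6.25, -4.10],[-0.24, 3.29, -2.39]]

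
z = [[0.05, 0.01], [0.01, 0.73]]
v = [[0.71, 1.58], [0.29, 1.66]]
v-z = [[0.66, 1.57], [0.28, 0.93]]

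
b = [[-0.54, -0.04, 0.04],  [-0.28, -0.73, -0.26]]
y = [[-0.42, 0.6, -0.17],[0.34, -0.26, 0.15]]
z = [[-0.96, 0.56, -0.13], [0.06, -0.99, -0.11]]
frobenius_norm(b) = 0.99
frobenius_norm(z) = 1.50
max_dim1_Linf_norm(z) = 0.99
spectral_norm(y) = 0.87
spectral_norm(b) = 0.86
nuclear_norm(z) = 2.03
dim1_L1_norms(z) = [1.65, 1.16]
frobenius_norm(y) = 0.88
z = y + b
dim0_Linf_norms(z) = [0.96, 0.99, 0.13]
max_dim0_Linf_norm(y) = 0.6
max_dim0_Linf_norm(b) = 0.73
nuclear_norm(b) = 1.34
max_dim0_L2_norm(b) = 0.73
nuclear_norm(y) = 0.99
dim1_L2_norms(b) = [0.54, 0.82]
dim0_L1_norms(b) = [0.82, 0.77, 0.3]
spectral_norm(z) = 1.32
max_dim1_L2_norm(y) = 0.75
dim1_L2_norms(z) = [1.12, 1.0]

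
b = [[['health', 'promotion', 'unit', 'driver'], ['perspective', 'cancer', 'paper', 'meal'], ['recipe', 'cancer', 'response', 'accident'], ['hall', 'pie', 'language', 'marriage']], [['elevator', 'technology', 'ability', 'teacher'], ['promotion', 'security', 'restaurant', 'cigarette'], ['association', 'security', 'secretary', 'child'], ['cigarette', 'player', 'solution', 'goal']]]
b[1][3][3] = 'goal'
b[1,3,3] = 'goal'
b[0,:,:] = [['health', 'promotion', 'unit', 'driver'], ['perspective', 'cancer', 'paper', 'meal'], ['recipe', 'cancer', 'response', 'accident'], ['hall', 'pie', 'language', 'marriage']]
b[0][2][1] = 'cancer'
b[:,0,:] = [['health', 'promotion', 'unit', 'driver'], ['elevator', 'technology', 'ability', 'teacher']]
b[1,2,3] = 'child'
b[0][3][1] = 'pie'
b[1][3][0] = 'cigarette'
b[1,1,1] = 'security'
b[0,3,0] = 'hall'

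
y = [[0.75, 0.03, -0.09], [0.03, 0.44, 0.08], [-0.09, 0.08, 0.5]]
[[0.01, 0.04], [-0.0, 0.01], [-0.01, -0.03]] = y @ [[0.01, 0.04], [0.00, 0.02], [-0.01, -0.05]]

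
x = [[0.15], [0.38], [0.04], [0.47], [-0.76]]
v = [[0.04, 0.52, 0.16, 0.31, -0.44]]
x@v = [[0.01, 0.08, 0.02, 0.05, -0.07],[0.02, 0.2, 0.06, 0.12, -0.17],[0.00, 0.02, 0.01, 0.01, -0.02],[0.02, 0.24, 0.08, 0.15, -0.21],[-0.03, -0.40, -0.12, -0.24, 0.33]]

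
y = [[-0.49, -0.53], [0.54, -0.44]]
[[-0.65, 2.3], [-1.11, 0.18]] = y @ [[-0.6,-1.83], [1.79,-2.65]]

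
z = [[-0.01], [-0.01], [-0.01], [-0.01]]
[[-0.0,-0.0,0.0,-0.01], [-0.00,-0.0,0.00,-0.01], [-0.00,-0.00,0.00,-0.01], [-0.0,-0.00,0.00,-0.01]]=z @ [[0.15,0.41,-0.39,0.65]]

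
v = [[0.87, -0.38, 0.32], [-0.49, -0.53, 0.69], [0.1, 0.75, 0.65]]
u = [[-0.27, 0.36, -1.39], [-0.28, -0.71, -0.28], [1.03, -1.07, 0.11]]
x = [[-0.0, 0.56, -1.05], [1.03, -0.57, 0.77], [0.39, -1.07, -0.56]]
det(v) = -1.00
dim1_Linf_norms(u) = [1.39, 0.71, 1.07]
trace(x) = -1.13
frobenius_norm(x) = 2.24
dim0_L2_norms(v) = [1.0, 0.99, 1.0]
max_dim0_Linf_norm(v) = 0.87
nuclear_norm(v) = 3.00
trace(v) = 0.99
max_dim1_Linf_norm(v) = 0.87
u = v @ x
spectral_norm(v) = 1.01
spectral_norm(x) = 1.74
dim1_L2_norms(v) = [1.0, 1.0, 1.0]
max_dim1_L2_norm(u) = 1.49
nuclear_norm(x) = 3.64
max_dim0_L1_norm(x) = 2.38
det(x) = 1.41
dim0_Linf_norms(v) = [0.87, 0.75, 0.69]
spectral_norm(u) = 1.73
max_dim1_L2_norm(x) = 1.41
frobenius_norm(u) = 2.24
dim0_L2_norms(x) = [1.1, 1.34, 1.42]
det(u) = -1.42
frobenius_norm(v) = 1.73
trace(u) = -0.87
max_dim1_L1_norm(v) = 1.71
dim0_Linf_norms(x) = [1.03, 1.07, 1.05]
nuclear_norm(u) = 3.64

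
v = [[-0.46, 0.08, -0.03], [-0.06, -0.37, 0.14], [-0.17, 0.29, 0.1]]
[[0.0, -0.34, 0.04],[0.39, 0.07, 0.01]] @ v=[[0.01, 0.14, -0.04], [-0.19, 0.01, -0.00]]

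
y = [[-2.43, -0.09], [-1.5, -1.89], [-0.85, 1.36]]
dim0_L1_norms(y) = [4.78, 3.34]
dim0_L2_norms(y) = [2.98, 2.33]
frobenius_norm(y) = 3.78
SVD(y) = [[-0.72, 0.42], [-0.69, -0.52], [-0.07, 0.74]] @ diag([3.11726448083286, 2.1423963584121966]) @ [[0.91, 0.4],[-0.4, 0.91]]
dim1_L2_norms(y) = [2.43, 2.41, 1.6]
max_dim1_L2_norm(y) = 2.43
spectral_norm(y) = 3.12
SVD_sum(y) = [[-2.07, -0.91], [-1.95, -0.86], [-0.21, -0.09]] + [[-0.36, 0.82],  [0.45, -1.03],  [-0.64, 1.45]]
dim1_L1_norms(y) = [2.52, 3.39, 2.21]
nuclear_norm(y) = 5.26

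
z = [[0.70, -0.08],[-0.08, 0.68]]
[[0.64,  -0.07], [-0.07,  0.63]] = z @ [[0.92, 0.0], [0.0, 0.92]]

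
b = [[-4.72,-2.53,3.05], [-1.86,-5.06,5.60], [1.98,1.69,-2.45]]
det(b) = -9.40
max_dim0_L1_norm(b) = 11.1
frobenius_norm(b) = 10.54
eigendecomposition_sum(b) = [[-3.1, -3.41, 4.11], [-3.6, -3.96, 4.78], [1.76, 1.94, -2.33]] + [[-1.62, 0.88, -1.06],[1.91, -1.03, 1.24],[0.36, -0.19, 0.23]] + [[-0.0, -0.00, -0.0], [-0.17, -0.06, -0.42], [-0.14, -0.05, -0.35]]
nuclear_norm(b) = 13.42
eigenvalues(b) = [-9.39, -2.42, -0.41]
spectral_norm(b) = 10.10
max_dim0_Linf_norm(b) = 5.6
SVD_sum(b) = [[-2.69, -3.28, 3.83], [-3.55, -4.33, 5.04], [1.67, 2.04, -2.37]] + [[-2.02, 0.83, -0.71], [1.69, -0.69, 0.6], [0.33, -0.13, 0.12]] + [[-0.01, -0.07, -0.07], [-0.0, -0.04, -0.04], [-0.02, -0.21, -0.19]]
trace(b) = -12.23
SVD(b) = [[-0.57, 0.76, 0.32], [-0.75, -0.64, 0.20], [0.35, -0.12, 0.93]] @ diag([10.098638686884929, 3.0176826559085534, 0.3083635192102887]) @ [[0.47, 0.57, -0.67],[-0.88, 0.36, -0.31],[-0.06, -0.74, -0.67]]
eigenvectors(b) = [[-0.61, -0.64, 0.00], [-0.71, 0.75, 0.77], [0.35, 0.14, 0.64]]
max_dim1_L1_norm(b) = 12.52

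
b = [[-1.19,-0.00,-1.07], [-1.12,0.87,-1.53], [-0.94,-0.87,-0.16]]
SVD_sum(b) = [[-1.07, 0.28, -1.11], [-1.37, 0.36, -1.42], [-0.41, 0.11, -0.43]] + [[-0.14, -0.26, 0.07], [0.26, 0.5, -0.13], [-0.52, -0.99, 0.25]] + [[0.02, -0.02, -0.03],[-0.01, 0.01, 0.02],[-0.01, 0.01, 0.01]]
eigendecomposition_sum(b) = [[-1.18, -0.25, -0.85], [-0.96, -0.20, -0.69], [-1.00, -0.21, -0.72]] + [[0.02, -0.01, -0.01], [-0.02, 0.01, 0.01], [-0.03, 0.02, 0.02]] + [[-0.03, 0.26, -0.21],[-0.14, 1.06, -0.85],[0.09, -0.68, 0.54]]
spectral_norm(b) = 2.62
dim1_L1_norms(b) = [2.26, 3.52, 1.97]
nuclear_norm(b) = 3.98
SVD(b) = [[-0.60, 0.23, -0.77],[-0.77, -0.44, 0.47],[-0.23, 0.87, 0.44]] @ diag([2.61583069074455, 1.3169478375535286, 0.04876669480260317]) @ [[0.68, -0.18, 0.71], [-0.45, -0.86, 0.22], [-0.57, 0.47, 0.67]]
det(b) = -0.17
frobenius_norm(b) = 2.93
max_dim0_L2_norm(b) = 1.89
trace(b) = -0.48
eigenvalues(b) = [-2.1, 0.05, 1.57]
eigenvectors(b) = [[0.65, 0.58, -0.2], [0.53, -0.46, -0.83], [0.55, -0.67, 0.53]]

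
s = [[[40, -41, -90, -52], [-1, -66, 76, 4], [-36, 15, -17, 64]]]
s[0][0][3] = -52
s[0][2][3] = 64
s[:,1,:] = [[-1, -66, 76, 4]]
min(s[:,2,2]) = -17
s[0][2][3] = 64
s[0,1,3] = 4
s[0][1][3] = 4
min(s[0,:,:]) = -90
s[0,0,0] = 40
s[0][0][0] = 40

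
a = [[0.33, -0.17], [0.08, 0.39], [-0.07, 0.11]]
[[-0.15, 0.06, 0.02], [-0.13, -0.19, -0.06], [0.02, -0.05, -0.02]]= a @ [[-0.57, -0.06, -0.03], [-0.21, -0.47, -0.16]]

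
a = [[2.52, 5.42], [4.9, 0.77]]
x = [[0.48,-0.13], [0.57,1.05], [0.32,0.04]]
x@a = [[0.57, 2.50], [6.58, 3.90], [1.00, 1.77]]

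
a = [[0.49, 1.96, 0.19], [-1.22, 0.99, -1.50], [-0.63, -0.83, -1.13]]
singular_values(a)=[2.36, 2.35, 0.31]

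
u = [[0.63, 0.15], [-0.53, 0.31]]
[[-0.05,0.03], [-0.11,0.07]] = u @ [[-0.00, 0.00], [-0.36, 0.23]]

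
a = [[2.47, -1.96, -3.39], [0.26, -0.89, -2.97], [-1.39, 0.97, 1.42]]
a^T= [[2.47, 0.26, -1.39], [-1.96, -0.89, 0.97], [-3.39, -2.97, 1.42]]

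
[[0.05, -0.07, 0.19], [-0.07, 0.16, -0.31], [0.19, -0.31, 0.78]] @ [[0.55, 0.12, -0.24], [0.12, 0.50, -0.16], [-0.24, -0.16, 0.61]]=[[-0.03, -0.06, 0.12],[0.06, 0.12, -0.20],[-0.12, -0.26, 0.48]]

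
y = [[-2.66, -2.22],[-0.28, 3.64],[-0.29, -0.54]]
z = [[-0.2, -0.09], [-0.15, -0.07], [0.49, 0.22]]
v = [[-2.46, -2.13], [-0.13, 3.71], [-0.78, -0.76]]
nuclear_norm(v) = 6.73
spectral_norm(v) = 4.57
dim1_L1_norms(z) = [0.29, 0.22, 0.71]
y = z + v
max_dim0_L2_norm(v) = 4.34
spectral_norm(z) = 0.60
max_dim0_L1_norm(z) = 0.84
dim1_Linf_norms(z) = [0.2, 0.15, 0.49]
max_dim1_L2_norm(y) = 3.65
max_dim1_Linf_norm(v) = 3.71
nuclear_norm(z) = 0.61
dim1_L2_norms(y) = [3.46, 3.65, 0.61]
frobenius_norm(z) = 0.60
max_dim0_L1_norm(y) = 6.4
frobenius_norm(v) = 5.06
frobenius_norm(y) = 5.07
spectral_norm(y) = 4.52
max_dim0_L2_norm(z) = 0.55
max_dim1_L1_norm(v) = 4.59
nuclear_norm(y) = 6.82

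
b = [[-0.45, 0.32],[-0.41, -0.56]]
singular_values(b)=[0.69, 0.55]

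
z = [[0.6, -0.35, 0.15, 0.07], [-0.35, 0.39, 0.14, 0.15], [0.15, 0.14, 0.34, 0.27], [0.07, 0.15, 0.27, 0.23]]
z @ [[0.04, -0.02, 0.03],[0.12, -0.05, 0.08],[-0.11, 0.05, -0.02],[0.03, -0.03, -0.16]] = [[-0.03, 0.01, -0.02], [0.02, -0.01, -0.01], [-0.01, -0.0, -0.03], [-0.00, -0.0, -0.03]]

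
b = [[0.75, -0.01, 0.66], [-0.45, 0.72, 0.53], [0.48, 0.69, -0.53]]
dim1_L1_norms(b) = [1.42, 1.7, 1.7]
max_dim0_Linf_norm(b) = 0.75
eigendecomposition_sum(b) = [[(-0.11+0j), -0.12+0.00j, (0.29+0j)],[-0.12+0.00j, -0.13+0.00j, 0.31+0.00j],[(0.29-0j), 0.31-0.00j, (-0.76-0j)]] + [[(0.43+0.11j), 0.05-0.44j, (0.19-0.14j)], [(-0.17+0.4j), (0.42+0.11j), 0.11+0.20j], [(0.1+0.21j), (0.19-0.12j), (0.11+0.03j)]] + [[0.43-0.11j, (0.05+0.44j), 0.19+0.14j], [(-0.17-0.4j), 0.42-0.11j, 0.11-0.20j], [(0.1-0.21j), (0.19+0.12j), 0.11-0.03j]]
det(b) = -0.99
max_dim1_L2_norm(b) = 1.0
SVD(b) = [[0.60, -0.74, -0.31], [0.8, 0.59, 0.11], [0.10, -0.31, 0.95]] @ diag([1.0027952931801754, 0.9977426024791898, 0.9931320653235102]) @ [[0.14, 0.64, 0.76], [-0.97, 0.22, -0.01], [0.17, 0.74, -0.65]]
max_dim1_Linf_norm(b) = 0.75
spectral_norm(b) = 1.00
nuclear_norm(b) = 2.99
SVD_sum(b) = [[0.08, 0.38, 0.45], [0.11, 0.51, 0.61], [0.01, 0.07, 0.08]] + [[0.72, -0.16, 0.01], [-0.58, 0.13, -0.01], [0.30, -0.07, 0.0]] + [[-0.05, -0.23, 0.2], [0.02, 0.08, -0.07], [0.16, 0.69, -0.61]]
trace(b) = 0.94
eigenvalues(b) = [(-0.99+0j), (0.97+0.25j), (0.97-0.25j)]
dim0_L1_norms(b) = [1.68, 1.42, 1.72]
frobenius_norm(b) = 1.73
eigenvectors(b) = [[(0.33+0j), -0.67+0.00j, -0.67-0.00j],  [(0.36+0j), (0.09-0.65j), (0.09+0.65j)],  [(-0.87+0j), -0.22-0.26j, (-0.22+0.26j)]]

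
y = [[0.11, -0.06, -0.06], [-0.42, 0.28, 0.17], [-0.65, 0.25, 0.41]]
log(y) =[[-4.60+2.60j,-0.51+0.34j,(-0.41+0.24j)], [-3.38+2.20j,(-1.86+0.29j),(0.32+0.2j)], [-4.62+2.76j,0.41+0.36j,-1.44+0.25j]]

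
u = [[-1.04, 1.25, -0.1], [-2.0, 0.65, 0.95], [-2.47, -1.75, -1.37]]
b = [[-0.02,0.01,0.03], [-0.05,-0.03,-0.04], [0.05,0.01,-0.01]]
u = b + [[-1.02,  1.24,  -0.13], [-1.95,  0.68,  0.99], [-2.52,  -1.76,  -1.36]]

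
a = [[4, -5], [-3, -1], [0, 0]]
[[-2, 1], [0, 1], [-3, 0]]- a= [[-6, 6], [3, 2], [-3, 0]]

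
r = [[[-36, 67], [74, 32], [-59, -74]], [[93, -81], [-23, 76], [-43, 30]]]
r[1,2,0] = -43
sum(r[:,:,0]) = 6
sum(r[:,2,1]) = -44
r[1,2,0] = -43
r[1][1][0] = -23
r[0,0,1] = 67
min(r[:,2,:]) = -74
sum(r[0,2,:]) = -133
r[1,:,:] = [[93, -81], [-23, 76], [-43, 30]]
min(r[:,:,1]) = -81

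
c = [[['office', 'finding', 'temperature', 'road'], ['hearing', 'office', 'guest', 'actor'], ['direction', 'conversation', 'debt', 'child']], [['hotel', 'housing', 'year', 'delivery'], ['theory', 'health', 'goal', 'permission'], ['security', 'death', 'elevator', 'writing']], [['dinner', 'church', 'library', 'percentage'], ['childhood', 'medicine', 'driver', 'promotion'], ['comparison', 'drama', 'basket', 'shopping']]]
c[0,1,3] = 'actor'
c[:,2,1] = ['conversation', 'death', 'drama']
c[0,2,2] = 'debt'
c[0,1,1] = 'office'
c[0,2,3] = 'child'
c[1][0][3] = 'delivery'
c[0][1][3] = 'actor'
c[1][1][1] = 'health'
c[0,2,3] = 'child'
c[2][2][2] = 'basket'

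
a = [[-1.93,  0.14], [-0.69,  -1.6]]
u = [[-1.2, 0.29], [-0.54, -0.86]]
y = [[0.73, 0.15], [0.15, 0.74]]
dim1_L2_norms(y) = [0.75, 0.76]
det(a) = 3.18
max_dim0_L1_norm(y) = 0.89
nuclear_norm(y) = 1.47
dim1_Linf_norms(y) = [0.73, 0.74]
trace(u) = -2.06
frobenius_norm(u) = 1.60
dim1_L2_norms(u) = [1.23, 1.02]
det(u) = 1.19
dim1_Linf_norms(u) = [1.2, 0.86]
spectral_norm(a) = 2.13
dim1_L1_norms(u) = [1.49, 1.4]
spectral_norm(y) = 0.89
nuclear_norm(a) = 3.63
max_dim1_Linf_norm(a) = 1.93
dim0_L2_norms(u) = [1.32, 0.91]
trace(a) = -3.53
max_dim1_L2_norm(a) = 1.94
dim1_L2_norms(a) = [1.94, 1.74]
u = y + a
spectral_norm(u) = 1.32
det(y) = 0.52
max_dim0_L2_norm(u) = 1.32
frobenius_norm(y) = 1.06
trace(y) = 1.47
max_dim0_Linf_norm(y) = 0.74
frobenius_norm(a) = 2.60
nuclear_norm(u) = 2.22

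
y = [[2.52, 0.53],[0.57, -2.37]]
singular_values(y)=[2.58, 2.43]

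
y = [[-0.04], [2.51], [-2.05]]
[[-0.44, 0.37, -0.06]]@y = [[1.07]]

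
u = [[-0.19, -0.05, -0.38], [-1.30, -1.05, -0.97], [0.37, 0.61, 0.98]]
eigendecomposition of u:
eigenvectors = [[(0.15+0.16j), 0.15-0.16j, (-0.38+0j)],  [-0.91+0.00j, -0.91-0.00j, -0.22+0.00j],  [(0.34+0.02j), (0.34-0.02j), 0.90+0.00j]]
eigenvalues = [(-0.47+0.25j), (-0.47-0.25j), (0.68+0j)]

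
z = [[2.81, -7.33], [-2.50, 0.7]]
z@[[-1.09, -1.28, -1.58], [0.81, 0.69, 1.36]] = [[-9.00,-8.65,-14.41], [3.29,3.68,4.9]]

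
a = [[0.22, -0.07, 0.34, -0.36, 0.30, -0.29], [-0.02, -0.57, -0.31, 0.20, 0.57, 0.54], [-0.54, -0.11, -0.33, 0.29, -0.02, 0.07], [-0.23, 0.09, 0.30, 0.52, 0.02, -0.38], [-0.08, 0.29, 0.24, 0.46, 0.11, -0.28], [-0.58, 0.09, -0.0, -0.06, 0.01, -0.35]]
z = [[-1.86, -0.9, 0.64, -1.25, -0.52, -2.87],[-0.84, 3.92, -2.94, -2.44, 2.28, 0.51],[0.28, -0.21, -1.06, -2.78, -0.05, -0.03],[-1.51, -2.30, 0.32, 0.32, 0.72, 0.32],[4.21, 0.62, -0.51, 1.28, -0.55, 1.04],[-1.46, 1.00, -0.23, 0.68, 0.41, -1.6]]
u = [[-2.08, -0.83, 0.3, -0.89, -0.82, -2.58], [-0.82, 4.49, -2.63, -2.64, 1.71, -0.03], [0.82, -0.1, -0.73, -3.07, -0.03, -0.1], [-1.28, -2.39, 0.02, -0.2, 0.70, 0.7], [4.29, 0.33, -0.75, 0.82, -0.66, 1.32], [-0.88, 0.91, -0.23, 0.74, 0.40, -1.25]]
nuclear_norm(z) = 19.60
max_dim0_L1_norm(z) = 10.16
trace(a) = -0.40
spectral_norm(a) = 1.22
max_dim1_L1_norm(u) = 12.32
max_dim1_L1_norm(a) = 2.21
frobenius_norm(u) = 9.78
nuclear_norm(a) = 3.82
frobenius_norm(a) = 1.88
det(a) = -0.00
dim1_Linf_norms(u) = [2.58, 4.49, 3.07, 2.39, 4.29, 1.25]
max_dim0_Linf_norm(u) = 4.49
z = u + a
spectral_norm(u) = 6.53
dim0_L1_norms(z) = [10.16, 8.95, 5.7, 8.75, 4.53, 6.37]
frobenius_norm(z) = 9.80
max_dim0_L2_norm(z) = 5.14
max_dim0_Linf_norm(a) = 0.58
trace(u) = -0.43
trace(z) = -0.83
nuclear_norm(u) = 19.67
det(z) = -80.40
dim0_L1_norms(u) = [10.17, 9.05, 4.66, 8.36, 4.32, 5.98]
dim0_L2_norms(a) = [0.86, 0.66, 0.68, 0.86, 0.65, 0.85]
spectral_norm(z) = 6.43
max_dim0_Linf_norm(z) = 4.21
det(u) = 118.02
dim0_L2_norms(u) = [5.15, 5.24, 2.86, 4.29, 2.16, 3.23]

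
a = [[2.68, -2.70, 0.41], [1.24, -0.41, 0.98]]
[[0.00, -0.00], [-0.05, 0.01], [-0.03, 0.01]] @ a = [[0.0, 0.0, 0.0],[-0.12, 0.13, -0.01],[-0.07, 0.08, -0.00]]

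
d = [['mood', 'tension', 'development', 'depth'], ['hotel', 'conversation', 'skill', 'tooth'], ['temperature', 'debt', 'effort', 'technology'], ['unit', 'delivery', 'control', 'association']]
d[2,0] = 'temperature'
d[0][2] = 'development'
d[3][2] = 'control'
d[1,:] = ['hotel', 'conversation', 'skill', 'tooth']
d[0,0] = 'mood'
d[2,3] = 'technology'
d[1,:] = ['hotel', 'conversation', 'skill', 'tooth']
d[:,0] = ['mood', 'hotel', 'temperature', 'unit']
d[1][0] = 'hotel'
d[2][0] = 'temperature'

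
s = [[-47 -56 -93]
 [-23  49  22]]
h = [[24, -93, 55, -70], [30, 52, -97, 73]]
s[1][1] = 49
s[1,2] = 22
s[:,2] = [-93, 22]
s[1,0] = -23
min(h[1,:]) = -97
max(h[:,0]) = 30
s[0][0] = -47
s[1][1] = 49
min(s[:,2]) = -93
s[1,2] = 22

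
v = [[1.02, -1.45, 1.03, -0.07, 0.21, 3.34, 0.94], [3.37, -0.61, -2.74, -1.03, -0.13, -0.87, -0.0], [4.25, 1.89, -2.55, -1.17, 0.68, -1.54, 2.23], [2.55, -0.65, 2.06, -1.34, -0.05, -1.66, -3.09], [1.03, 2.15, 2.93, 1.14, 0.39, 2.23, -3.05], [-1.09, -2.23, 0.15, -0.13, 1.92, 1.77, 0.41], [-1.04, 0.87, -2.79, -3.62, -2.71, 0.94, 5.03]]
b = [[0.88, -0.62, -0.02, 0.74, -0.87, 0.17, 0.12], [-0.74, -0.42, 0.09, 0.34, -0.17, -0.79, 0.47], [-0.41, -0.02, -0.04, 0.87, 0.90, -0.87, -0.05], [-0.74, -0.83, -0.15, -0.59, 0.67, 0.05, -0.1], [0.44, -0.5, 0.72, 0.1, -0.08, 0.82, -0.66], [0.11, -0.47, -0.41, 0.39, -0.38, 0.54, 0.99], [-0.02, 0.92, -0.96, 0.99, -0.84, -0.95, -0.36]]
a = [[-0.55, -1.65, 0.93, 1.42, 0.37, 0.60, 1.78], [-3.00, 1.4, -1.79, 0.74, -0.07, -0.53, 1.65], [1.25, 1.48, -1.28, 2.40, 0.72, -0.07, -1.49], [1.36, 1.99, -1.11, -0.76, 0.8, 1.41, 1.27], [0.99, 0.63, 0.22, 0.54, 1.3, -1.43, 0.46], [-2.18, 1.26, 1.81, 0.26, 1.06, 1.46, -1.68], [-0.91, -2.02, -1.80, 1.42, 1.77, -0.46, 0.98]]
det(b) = 3.04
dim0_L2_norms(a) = [4.39, 4.11, 3.67, 3.36, 2.69, 2.65, 3.7]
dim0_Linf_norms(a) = [3.0, 2.02, 1.81, 2.4, 1.77, 1.46, 1.78]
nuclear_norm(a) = 23.58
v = b @ a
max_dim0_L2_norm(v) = 7.08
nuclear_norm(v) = 31.93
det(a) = 3033.88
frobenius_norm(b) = 4.16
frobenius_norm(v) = 14.12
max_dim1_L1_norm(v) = 17.0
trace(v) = 3.71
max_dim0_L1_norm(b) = 4.19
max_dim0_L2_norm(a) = 4.39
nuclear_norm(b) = 9.72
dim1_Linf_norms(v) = [3.34, 3.37, 4.25, 3.09, 3.05, 2.23, 5.03]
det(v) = 9184.06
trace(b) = -0.07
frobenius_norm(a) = 9.43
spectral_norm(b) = 2.54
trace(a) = 2.55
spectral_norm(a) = 4.96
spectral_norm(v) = 9.59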